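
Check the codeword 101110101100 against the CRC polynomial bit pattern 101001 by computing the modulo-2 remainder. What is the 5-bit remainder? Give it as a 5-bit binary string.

Modulo-2 division of 101110101100 by 101001:
  pos 0: 101110 XOR 101001 = 000111
  pos 3: 111101 XOR 101001 = 010100
  pos 4: 101001 XOR 101001 = 000000
Remainder = 00000 (zero — the frame passes the CRC check).

00000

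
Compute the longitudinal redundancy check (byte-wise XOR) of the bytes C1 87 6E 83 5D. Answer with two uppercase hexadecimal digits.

F6

XOR the bytes together:
  start with 0xC1
  0xC1 ⊕ 0x87 = 0x46
  0x46 ⊕ 0x6E = 0x28
  0x28 ⊕ 0x83 = 0xAB
  0xAB ⊕ 0x5D = 0xF6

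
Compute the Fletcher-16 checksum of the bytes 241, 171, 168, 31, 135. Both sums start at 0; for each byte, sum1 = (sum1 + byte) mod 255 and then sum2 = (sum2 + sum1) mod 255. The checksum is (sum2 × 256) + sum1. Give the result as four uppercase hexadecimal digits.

Running sums (mod 255):
  after byte 0 (241): sum1=241, sum2=241
  after byte 1 (171): sum1=157, sum2=143
  after byte 2 (168): sum1=70, sum2=213
  after byte 3 (31): sum1=101, sum2=59
  after byte 4 (135): sum1=236, sum2=40
Checksum = sum2·256 + sum1 = 40·256 + 236 = 10476 = 0x28EC.

28EC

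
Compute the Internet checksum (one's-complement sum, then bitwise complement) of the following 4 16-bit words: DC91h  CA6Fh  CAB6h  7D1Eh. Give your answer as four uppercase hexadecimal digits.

One's-complement addition (fold any carry out of bit 15 back into bit 0):
  0xDC91 + 0xCA6F = 0x1A700 → wrap carry → 0xA701
  0xA701 + 0xCAB6 = 0x171B7 → wrap carry → 0x71B8
  0x71B8 + 0x7D1E = 0x0EED6
One's-complement sum = 0xEED6.
Checksum = ~0xEED6 & 0xFFFF = 0x1129.

1129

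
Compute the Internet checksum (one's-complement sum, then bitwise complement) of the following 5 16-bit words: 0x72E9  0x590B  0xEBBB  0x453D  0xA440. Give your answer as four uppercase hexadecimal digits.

5ED1

One's-complement addition (fold any carry out of bit 15 back into bit 0):
  0x72E9 + 0x590B = 0x0CBF4
  0xCBF4 + 0xEBBB = 0x1B7AF → wrap carry → 0xB7B0
  0xB7B0 + 0x453D = 0x0FCED
  0xFCED + 0xA440 = 0x1A12D → wrap carry → 0xA12E
One's-complement sum = 0xA12E.
Checksum = ~0xA12E & 0xFFFF = 0x5ED1.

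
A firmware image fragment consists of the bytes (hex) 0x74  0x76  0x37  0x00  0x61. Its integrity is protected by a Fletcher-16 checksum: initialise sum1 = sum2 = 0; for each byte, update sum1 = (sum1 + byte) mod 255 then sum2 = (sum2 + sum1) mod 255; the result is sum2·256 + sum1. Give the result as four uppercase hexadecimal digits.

2783

Running sums (mod 255):
  after byte 0 (0x74): sum1=116, sum2=116
  after byte 1 (0x76): sum1=234, sum2=95
  after byte 2 (0x37): sum1=34, sum2=129
  after byte 3 (0x00): sum1=34, sum2=163
  after byte 4 (0x61): sum1=131, sum2=39
Checksum = sum2·256 + sum1 = 39·256 + 131 = 10115 = 0x2783.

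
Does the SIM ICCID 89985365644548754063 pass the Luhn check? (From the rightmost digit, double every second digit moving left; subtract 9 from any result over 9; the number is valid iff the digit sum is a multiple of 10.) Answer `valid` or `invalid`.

From the right, keep odd positions and double even positions (subtract 9 from any doubled value over 9):
  doubled (positions 2,4,...): 3 8 5 8 8 3 3 1 9 7 → sum 55
  kept (positions 1,3,...): 3 0 5 8 5 4 5 3 8 9 → sum 50
Total = 105.
105 mod 10 = 5, so the number is invalid.

invalid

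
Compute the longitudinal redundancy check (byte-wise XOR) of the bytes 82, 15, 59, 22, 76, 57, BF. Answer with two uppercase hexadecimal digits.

XOR the bytes together:
  start with 0x82
  0x82 ⊕ 0x15 = 0x97
  0x97 ⊕ 0x59 = 0xCE
  0xCE ⊕ 0x22 = 0xEC
  0xEC ⊕ 0x76 = 0x9A
  0x9A ⊕ 0x57 = 0xCD
  0xCD ⊕ 0xBF = 0x72

72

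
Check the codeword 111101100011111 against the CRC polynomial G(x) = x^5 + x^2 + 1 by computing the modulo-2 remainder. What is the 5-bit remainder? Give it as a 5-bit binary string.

00000

Modulo-2 division of 111101100011111 by 100101:
  pos 0: 111101 XOR 100101 = 011000
  pos 1: 110001 XOR 100101 = 010100
  pos 2: 101000 XOR 100101 = 001101
  pos 4: 110100 XOR 100101 = 010001
  pos 5: 100011 XOR 100101 = 000110
  pos 8: 110111 XOR 100101 = 010010
  pos 9: 100101 XOR 100101 = 000000
Remainder = 00000 (zero — the frame passes the CRC check).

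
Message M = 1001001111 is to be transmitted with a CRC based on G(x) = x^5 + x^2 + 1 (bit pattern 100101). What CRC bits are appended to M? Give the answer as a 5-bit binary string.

01100

Append 5 zeros: 100100111100000. Divide by 100101 (XOR where the leading bit is 1):
  pos 0: 100100 XOR 100101 = 000001
  pos 5: 111110 XOR 100101 = 011011
  pos 6: 110110 XOR 100101 = 010011
  pos 7: 100110 XOR 100101 = 000011
Remainder (last 5 bits) = 01100. This is the CRC / FCS.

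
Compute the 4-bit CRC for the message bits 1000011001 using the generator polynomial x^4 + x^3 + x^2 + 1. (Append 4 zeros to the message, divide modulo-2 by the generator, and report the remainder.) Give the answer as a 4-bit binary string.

0000

Append 4 zeros: 10000110010000. Divide by 11101 (XOR where the leading bit is 1):
  pos 0: 10000 XOR 11101 = 01101
  pos 1: 11011 XOR 11101 = 00110
  pos 3: 11010 XOR 11101 = 00111
  pos 5: 11101 XOR 11101 = 00000
Remainder (last 4 bits) = 0000. This is the CRC / FCS.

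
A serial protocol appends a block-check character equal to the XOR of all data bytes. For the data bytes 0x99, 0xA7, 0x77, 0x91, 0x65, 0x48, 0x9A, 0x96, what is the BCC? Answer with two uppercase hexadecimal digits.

F9

XOR the bytes together:
  start with 0x99
  0x99 ⊕ 0xA7 = 0x3E
  0x3E ⊕ 0x77 = 0x49
  0x49 ⊕ 0x91 = 0xD8
  0xD8 ⊕ 0x65 = 0xBD
  0xBD ⊕ 0x48 = 0xF5
  0xF5 ⊕ 0x9A = 0x6F
  0x6F ⊕ 0x96 = 0xF9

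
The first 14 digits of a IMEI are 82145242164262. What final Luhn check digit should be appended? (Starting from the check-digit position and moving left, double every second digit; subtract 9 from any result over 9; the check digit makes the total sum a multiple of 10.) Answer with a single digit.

Partial digits right→left: 2 6 2 4 6 1 2 4 2 5 4 1 2 8
Double every second digit counting from the check-digit position (so the 1st, 3rd, 5th, ... of the partial from the right).
  doubled (with −9 where >9): 4 4 3 4 4 8 4 → sum 31
  kept as-is: 6 4 1 4 5 1 8 → sum 29
Total = 31 + 29 = 60.
Check digit = (10 − (60 mod 10)) mod 10 = 0.

0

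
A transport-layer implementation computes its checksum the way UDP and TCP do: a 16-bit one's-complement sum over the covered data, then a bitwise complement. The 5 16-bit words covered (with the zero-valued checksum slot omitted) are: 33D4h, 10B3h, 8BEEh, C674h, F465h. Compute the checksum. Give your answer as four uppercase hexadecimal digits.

74AF

One's-complement addition (fold any carry out of bit 15 back into bit 0):
  0x33D4 + 0x10B3 = 0x04487
  0x4487 + 0x8BEE = 0x0D075
  0xD075 + 0xC674 = 0x196E9 → wrap carry → 0x96EA
  0x96EA + 0xF465 = 0x18B4F → wrap carry → 0x8B50
One's-complement sum = 0x8B50.
Checksum = ~0x8B50 & 0xFFFF = 0x74AF.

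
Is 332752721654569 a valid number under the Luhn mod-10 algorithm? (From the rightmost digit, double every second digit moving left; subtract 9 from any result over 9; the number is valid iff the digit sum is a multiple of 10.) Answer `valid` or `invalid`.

From the right, keep odd positions and double even positions (subtract 9 from any doubled value over 9):
  doubled (positions 2,4,...): 3 8 3 4 4 5 6 → sum 33
  kept (positions 1,3,...): 9 5 5 1 7 5 2 3 → sum 37
Total = 70.
70 mod 10 = 0, so the number is valid.

valid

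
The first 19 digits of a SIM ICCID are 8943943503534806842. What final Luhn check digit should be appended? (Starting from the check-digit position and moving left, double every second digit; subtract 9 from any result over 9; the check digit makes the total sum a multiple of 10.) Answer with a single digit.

5

Partial digits right→left: 2 4 8 6 0 8 4 3 5 3 0 5 3 4 9 3 4 9 8
Double every second digit counting from the check-digit position (so the 1st, 3rd, 5th, ... of the partial from the right).
  doubled (with −9 where >9): 4 7 0 8 1 0 6 9 8 7 → sum 50
  kept as-is: 4 6 8 3 3 5 4 3 9 → sum 45
Total = 50 + 45 = 95.
Check digit = (10 − (95 mod 10)) mod 10 = 5.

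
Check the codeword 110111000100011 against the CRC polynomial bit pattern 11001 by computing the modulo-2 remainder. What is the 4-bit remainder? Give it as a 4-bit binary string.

0000

Modulo-2 division of 110111000100011 by 11001:
  pos 0: 11011 XOR 11001 = 00010
  pos 3: 10100 XOR 11001 = 01101
  pos 4: 11010 XOR 11001 = 00011
  pos 7: 11100 XOR 11001 = 00101
  pos 9: 10101 XOR 11001 = 01100
  pos 10: 11001 XOR 11001 = 00000
Remainder = 0000 (zero — the frame passes the CRC check).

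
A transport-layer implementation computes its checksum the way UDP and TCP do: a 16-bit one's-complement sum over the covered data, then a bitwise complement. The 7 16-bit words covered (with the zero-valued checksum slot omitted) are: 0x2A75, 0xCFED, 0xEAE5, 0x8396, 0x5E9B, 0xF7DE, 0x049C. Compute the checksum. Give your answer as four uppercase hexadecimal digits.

One's-complement addition (fold any carry out of bit 15 back into bit 0):
  0x2A75 + 0xCFED = 0x0FA62
  0xFA62 + 0xEAE5 = 0x1E547 → wrap carry → 0xE548
  0xE548 + 0x8396 = 0x168DE → wrap carry → 0x68DF
  0x68DF + 0x5E9B = 0x0C77A
  0xC77A + 0xF7DE = 0x1BF58 → wrap carry → 0xBF59
  0xBF59 + 0x049C = 0x0C3F5
One's-complement sum = 0xC3F5.
Checksum = ~0xC3F5 & 0xFFFF = 0x3C0A.

3C0A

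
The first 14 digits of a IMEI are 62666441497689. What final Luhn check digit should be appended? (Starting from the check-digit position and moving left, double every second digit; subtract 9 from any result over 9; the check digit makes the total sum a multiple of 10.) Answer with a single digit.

1

Partial digits right→left: 9 8 6 7 9 4 1 4 4 6 6 6 2 6
Double every second digit counting from the check-digit position (so the 1st, 3rd, 5th, ... of the partial from the right).
  doubled (with −9 where >9): 9 3 9 2 8 3 4 → sum 38
  kept as-is: 8 7 4 4 6 6 6 → sum 41
Total = 38 + 41 = 79.
Check digit = (10 − (79 mod 10)) mod 10 = 1.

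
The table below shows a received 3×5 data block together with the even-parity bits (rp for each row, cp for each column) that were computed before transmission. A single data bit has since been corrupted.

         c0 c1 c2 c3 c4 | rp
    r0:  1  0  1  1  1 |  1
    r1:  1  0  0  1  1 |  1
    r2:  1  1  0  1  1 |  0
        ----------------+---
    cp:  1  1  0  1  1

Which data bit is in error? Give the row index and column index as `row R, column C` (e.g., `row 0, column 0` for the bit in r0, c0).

row 0, column 2

Recompute each row's even parity and compare to rp:
  r0: data parity 0, sent rp 1 → mismatch
  r1: data parity 1, sent rp 1 → ok
  r2: data parity 0, sent rp 0 → ok
Recompute each column's even parity and compare to cp:
  c0: data parity 1, sent cp 1 → ok
  c1: data parity 1, sent cp 1 → ok
  c2: data parity 1, sent cp 0 → mismatch
  c3: data parity 1, sent cp 1 → ok
  c4: data parity 1, sent cp 1 → ok
Exactly one row (r0) and one column (c2) fail → the flipped bit is at their intersection.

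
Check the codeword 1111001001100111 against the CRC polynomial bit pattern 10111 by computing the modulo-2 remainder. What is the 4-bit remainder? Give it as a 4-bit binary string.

0000

Modulo-2 division of 1111001001100111 by 10111:
  pos 0: 11110 XOR 10111 = 01001
  pos 1: 10010 XOR 10111 = 00101
  pos 3: 10110 XOR 10111 = 00001
  pos 7: 10110 XOR 10111 = 00001
  pos 11: 10111 XOR 10111 = 00000
Remainder = 0000 (zero — the frame passes the CRC check).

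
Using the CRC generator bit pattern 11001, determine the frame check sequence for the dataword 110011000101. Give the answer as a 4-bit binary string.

1100

Append 4 zeros: 1100110001010000. Divide by 11001 (XOR where the leading bit is 1):
  pos 0: 11001 XOR 11001 = 00000
  pos 5: 10001 XOR 11001 = 01000
  pos 6: 10000 XOR 11001 = 01001
  pos 7: 10011 XOR 11001 = 01010
  pos 8: 10100 XOR 11001 = 01101
  pos 9: 11010 XOR 11001 = 00011
Remainder (last 4 bits) = 1100. This is the CRC / FCS.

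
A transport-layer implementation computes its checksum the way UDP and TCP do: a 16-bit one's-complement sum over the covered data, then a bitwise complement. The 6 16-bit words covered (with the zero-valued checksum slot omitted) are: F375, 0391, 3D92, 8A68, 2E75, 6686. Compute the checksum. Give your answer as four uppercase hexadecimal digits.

AC02

One's-complement addition (fold any carry out of bit 15 back into bit 0):
  0xF375 + 0x0391 = 0x0F706
  0xF706 + 0x3D92 = 0x13498 → wrap carry → 0x3499
  0x3499 + 0x8A68 = 0x0BF01
  0xBF01 + 0x2E75 = 0x0ED76
  0xED76 + 0x6686 = 0x153FC → wrap carry → 0x53FD
One's-complement sum = 0x53FD.
Checksum = ~0x53FD & 0xFFFF = 0xAC02.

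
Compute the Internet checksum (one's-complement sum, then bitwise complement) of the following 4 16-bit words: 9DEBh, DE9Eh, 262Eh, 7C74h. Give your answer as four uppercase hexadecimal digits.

E0D2

One's-complement addition (fold any carry out of bit 15 back into bit 0):
  0x9DEB + 0xDE9E = 0x17C89 → wrap carry → 0x7C8A
  0x7C8A + 0x262E = 0x0A2B8
  0xA2B8 + 0x7C74 = 0x11F2C → wrap carry → 0x1F2D
One's-complement sum = 0x1F2D.
Checksum = ~0x1F2D & 0xFFFF = 0xE0D2.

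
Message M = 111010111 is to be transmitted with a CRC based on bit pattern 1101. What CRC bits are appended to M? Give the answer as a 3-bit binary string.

Append 3 zeros: 111010111000. Divide by 1101 (XOR where the leading bit is 1):
  pos 0: 1110 XOR 1101 = 0011
  pos 2: 1110 XOR 1101 = 0011
  pos 4: 1111 XOR 1101 = 0010
  pos 6: 1010 XOR 1101 = 0111
  pos 7: 1110 XOR 1101 = 0011
Remainder (last 3 bits) = 110. This is the CRC / FCS.

110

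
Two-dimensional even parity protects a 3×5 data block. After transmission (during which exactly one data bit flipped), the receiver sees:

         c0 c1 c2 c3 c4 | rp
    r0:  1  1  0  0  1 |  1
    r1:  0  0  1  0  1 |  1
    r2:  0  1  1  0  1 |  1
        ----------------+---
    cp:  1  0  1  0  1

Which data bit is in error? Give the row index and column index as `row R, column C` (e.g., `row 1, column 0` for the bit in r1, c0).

row 1, column 2

Recompute each row's even parity and compare to rp:
  r0: data parity 1, sent rp 1 → ok
  r1: data parity 0, sent rp 1 → mismatch
  r2: data parity 1, sent rp 1 → ok
Recompute each column's even parity and compare to cp:
  c0: data parity 1, sent cp 1 → ok
  c1: data parity 0, sent cp 0 → ok
  c2: data parity 0, sent cp 1 → mismatch
  c3: data parity 0, sent cp 0 → ok
  c4: data parity 1, sent cp 1 → ok
Exactly one row (r1) and one column (c2) fail → the flipped bit is at their intersection.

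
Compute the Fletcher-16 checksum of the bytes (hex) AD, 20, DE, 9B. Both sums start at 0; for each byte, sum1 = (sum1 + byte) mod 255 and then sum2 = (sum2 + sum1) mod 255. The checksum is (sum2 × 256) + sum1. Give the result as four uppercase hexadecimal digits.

Running sums (mod 255):
  after byte 0 (AD): sum1=173, sum2=173
  after byte 1 (20): sum1=205, sum2=123
  after byte 2 (DE): sum1=172, sum2=40
  after byte 3 (9B): sum1=72, sum2=112
Checksum = sum2·256 + sum1 = 112·256 + 72 = 28744 = 0x7048.

7048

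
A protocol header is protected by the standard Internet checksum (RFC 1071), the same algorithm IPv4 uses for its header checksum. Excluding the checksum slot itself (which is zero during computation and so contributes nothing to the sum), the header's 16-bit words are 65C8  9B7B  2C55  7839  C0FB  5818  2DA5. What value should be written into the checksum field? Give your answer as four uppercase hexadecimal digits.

One's-complement addition (fold any carry out of bit 15 back into bit 0):
  0x65C8 + 0x9B7B = 0x10143 → wrap carry → 0x0144
  0x0144 + 0x2C55 = 0x02D99
  0x2D99 + 0x7839 = 0x0A5D2
  0xA5D2 + 0xC0FB = 0x166CD → wrap carry → 0x66CE
  0x66CE + 0x5818 = 0x0BEE6
  0xBEE6 + 0x2DA5 = 0x0EC8B
One's-complement sum = 0xEC8B.
Checksum = ~0xEC8B & 0xFFFF = 0x1374.

1374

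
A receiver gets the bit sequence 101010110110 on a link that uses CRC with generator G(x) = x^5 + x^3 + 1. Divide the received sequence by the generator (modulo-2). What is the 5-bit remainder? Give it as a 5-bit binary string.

Modulo-2 division of 101010110110 by 101001:
  pos 0: 101010 XOR 101001 = 000011
  pos 4: 111101 XOR 101001 = 010100
  pos 5: 101001 XOR 101001 = 000000
Remainder = 00000 (zero — the frame passes the CRC check).

00000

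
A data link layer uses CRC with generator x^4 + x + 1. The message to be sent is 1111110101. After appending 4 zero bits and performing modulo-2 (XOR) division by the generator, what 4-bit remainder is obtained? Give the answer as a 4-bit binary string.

Append 4 zeros: 11111101010000. Divide by 10011 (XOR where the leading bit is 1):
  pos 0: 11111 XOR 10011 = 01100
  pos 1: 11001 XOR 10011 = 01010
  pos 2: 10100 XOR 10011 = 00111
  pos 4: 11110 XOR 10011 = 01101
  pos 5: 11011 XOR 10011 = 01000
  pos 6: 10000 XOR 10011 = 00011
  pos 9: 11000 XOR 10011 = 01011
Remainder (last 4 bits) = 1011. This is the CRC / FCS.

1011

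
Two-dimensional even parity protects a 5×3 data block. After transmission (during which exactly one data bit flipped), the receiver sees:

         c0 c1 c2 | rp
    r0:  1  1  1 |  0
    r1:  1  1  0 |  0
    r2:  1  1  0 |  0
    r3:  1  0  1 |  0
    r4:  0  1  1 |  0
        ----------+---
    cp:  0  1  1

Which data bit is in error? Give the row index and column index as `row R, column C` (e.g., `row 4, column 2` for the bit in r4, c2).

row 0, column 1

Recompute each row's even parity and compare to rp:
  r0: data parity 1, sent rp 0 → mismatch
  r1: data parity 0, sent rp 0 → ok
  r2: data parity 0, sent rp 0 → ok
  r3: data parity 0, sent rp 0 → ok
  r4: data parity 0, sent rp 0 → ok
Recompute each column's even parity and compare to cp:
  c0: data parity 0, sent cp 0 → ok
  c1: data parity 0, sent cp 1 → mismatch
  c2: data parity 1, sent cp 1 → ok
Exactly one row (r0) and one column (c1) fail → the flipped bit is at their intersection.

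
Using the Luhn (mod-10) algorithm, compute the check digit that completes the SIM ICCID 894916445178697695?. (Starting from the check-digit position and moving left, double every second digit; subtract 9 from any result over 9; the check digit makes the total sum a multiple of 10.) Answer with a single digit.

Partial digits right→left: 5 9 6 7 9 6 8 7 1 5 4 4 6 1 9 4 9 8
Double every second digit counting from the check-digit position (so the 1st, 3rd, 5th, ... of the partial from the right).
  doubled (with −9 where >9): 1 3 9 7 2 8 3 9 9 → sum 51
  kept as-is: 9 7 6 7 5 4 1 4 8 → sum 51
Total = 51 + 51 = 102.
Check digit = (10 − (102 mod 10)) mod 10 = 8.

8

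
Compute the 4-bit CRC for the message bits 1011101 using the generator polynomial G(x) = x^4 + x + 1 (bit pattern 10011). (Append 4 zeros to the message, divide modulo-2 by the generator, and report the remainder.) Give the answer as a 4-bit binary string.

Append 4 zeros: 10111010000. Divide by 10011 (XOR where the leading bit is 1):
  pos 0: 10111 XOR 10011 = 00100
  pos 2: 10001 XOR 10011 = 00010
  pos 5: 10000 XOR 10011 = 00011
Remainder (last 4 bits) = 0110. This is the CRC / FCS.

0110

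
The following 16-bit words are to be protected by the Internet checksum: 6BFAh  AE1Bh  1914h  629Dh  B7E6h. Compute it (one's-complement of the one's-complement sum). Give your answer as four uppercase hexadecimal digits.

B251

One's-complement addition (fold any carry out of bit 15 back into bit 0):
  0x6BFA + 0xAE1B = 0x11A15 → wrap carry → 0x1A16
  0x1A16 + 0x1914 = 0x0332A
  0x332A + 0x629D = 0x095C7
  0x95C7 + 0xB7E6 = 0x14DAD → wrap carry → 0x4DAE
One's-complement sum = 0x4DAE.
Checksum = ~0x4DAE & 0xFFFF = 0xB251.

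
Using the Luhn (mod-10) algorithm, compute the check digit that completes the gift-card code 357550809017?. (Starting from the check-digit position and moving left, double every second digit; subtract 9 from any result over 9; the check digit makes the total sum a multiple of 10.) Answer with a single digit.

0

Partial digits right→left: 7 1 0 9 0 8 0 5 5 7 5 3
Double every second digit counting from the check-digit position (so the 1st, 3rd, 5th, ... of the partial from the right).
  doubled (with −9 where >9): 5 0 0 0 1 1 → sum 7
  kept as-is: 1 9 8 5 7 3 → sum 33
Total = 7 + 33 = 40.
Check digit = (10 − (40 mod 10)) mod 10 = 0.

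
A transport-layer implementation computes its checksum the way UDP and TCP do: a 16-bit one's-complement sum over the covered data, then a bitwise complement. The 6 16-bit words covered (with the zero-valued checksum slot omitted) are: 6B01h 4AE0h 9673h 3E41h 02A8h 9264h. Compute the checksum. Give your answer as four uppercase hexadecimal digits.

E05C

One's-complement addition (fold any carry out of bit 15 back into bit 0):
  0x6B01 + 0x4AE0 = 0x0B5E1
  0xB5E1 + 0x9673 = 0x14C54 → wrap carry → 0x4C55
  0x4C55 + 0x3E41 = 0x08A96
  0x8A96 + 0x02A8 = 0x08D3E
  0x8D3E + 0x9264 = 0x11FA2 → wrap carry → 0x1FA3
One's-complement sum = 0x1FA3.
Checksum = ~0x1FA3 & 0xFFFF = 0xE05C.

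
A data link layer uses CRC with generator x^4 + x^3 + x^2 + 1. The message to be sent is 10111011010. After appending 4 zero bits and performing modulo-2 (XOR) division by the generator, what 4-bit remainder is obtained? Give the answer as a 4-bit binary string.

Append 4 zeros: 101110110100000. Divide by 11101 (XOR where the leading bit is 1):
  pos 0: 10111 XOR 11101 = 01010
  pos 1: 10100 XOR 11101 = 01001
  pos 2: 10011 XOR 11101 = 01110
  pos 3: 11101 XOR 11101 = 00000
  pos 9: 10000 XOR 11101 = 01101
  pos 10: 11010 XOR 11101 = 00111
Remainder (last 4 bits) = 0111. This is the CRC / FCS.

0111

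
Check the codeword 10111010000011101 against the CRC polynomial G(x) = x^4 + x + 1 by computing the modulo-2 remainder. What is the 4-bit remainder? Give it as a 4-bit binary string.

0000

Modulo-2 division of 10111010000011101 by 10011:
  pos 0: 10111 XOR 10011 = 00100
  pos 2: 10001 XOR 10011 = 00010
  pos 5: 10000 XOR 10011 = 00011
  pos 8: 11001 XOR 10011 = 01010
  pos 9: 10101 XOR 10011 = 00110
  pos 11: 11010 XOR 10011 = 01001
  pos 12: 10011 XOR 10011 = 00000
Remainder = 0000 (zero — the frame passes the CRC check).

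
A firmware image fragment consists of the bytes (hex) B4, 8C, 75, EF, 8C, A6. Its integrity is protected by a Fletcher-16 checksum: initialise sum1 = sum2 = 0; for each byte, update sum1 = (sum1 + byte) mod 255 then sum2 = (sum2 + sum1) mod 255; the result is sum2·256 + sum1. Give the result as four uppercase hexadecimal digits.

Running sums (mod 255):
  after byte 0 (B4): sum1=180, sum2=180
  after byte 1 (8C): sum1=65, sum2=245
  after byte 2 (75): sum1=182, sum2=172
  after byte 3 (EF): sum1=166, sum2=83
  after byte 4 (8C): sum1=51, sum2=134
  after byte 5 (A6): sum1=217, sum2=96
Checksum = sum2·256 + sum1 = 96·256 + 217 = 24793 = 0x60D9.

60D9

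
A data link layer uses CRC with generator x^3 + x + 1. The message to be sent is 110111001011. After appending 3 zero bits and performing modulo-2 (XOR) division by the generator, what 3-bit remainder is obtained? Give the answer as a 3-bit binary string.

Append 3 zeros: 110111001011000. Divide by 1011 (XOR where the leading bit is 1):
  pos 0: 1101 XOR 1011 = 0110
  pos 1: 1101 XOR 1011 = 0110
  pos 2: 1101 XOR 1011 = 0110
  pos 3: 1100 XOR 1011 = 0111
  pos 4: 1110 XOR 1011 = 0101
  pos 5: 1011 XOR 1011 = 0000
  pos 10: 1100 XOR 1011 = 0111
  pos 11: 1110 XOR 1011 = 0101
Remainder (last 3 bits) = 101. This is the CRC / FCS.

101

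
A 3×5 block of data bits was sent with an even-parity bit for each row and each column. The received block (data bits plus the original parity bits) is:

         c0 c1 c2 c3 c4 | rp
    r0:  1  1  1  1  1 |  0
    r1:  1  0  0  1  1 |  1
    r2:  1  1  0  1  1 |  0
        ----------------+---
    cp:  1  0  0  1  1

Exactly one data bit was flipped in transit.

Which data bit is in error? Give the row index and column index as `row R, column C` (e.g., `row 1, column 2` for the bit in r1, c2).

row 0, column 2

Recompute each row's even parity and compare to rp:
  r0: data parity 1, sent rp 0 → mismatch
  r1: data parity 1, sent rp 1 → ok
  r2: data parity 0, sent rp 0 → ok
Recompute each column's even parity and compare to cp:
  c0: data parity 1, sent cp 1 → ok
  c1: data parity 0, sent cp 0 → ok
  c2: data parity 1, sent cp 0 → mismatch
  c3: data parity 1, sent cp 1 → ok
  c4: data parity 1, sent cp 1 → ok
Exactly one row (r0) and one column (c2) fail → the flipped bit is at their intersection.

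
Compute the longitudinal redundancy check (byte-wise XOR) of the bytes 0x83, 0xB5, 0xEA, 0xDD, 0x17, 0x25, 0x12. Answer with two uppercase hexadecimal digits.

XOR the bytes together:
  start with 0x83
  0x83 ⊕ 0xB5 = 0x36
  0x36 ⊕ 0xEA = 0xDC
  0xDC ⊕ 0xDD = 0x01
  0x01 ⊕ 0x17 = 0x16
  0x16 ⊕ 0x25 = 0x33
  0x33 ⊕ 0x12 = 0x21

21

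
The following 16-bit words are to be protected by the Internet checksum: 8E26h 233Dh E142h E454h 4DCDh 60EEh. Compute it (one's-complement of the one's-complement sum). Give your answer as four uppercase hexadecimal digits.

One's-complement addition (fold any carry out of bit 15 back into bit 0):
  0x8E26 + 0x233D = 0x0B163
  0xB163 + 0xE142 = 0x192A5 → wrap carry → 0x92A6
  0x92A6 + 0xE454 = 0x176FA → wrap carry → 0x76FB
  0x76FB + 0x4DCD = 0x0C4C8
  0xC4C8 + 0x60EE = 0x125B6 → wrap carry → 0x25B7
One's-complement sum = 0x25B7.
Checksum = ~0x25B7 & 0xFFFF = 0xDA48.

DA48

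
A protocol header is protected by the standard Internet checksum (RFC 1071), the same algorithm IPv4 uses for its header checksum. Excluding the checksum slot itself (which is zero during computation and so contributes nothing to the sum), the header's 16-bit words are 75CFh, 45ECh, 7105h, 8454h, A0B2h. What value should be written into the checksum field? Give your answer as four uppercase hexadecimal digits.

One's-complement addition (fold any carry out of bit 15 back into bit 0):
  0x75CF + 0x45EC = 0x0BBBB
  0xBBBB + 0x7105 = 0x12CC0 → wrap carry → 0x2CC1
  0x2CC1 + 0x8454 = 0x0B115
  0xB115 + 0xA0B2 = 0x151C7 → wrap carry → 0x51C8
One's-complement sum = 0x51C8.
Checksum = ~0x51C8 & 0xFFFF = 0xAE37.

AE37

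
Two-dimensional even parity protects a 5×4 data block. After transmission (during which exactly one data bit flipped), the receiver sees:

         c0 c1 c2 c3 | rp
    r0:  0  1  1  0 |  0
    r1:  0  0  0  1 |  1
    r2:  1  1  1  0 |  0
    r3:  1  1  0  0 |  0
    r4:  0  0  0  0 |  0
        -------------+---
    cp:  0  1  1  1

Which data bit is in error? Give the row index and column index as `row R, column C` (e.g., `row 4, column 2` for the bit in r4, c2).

Recompute each row's even parity and compare to rp:
  r0: data parity 0, sent rp 0 → ok
  r1: data parity 1, sent rp 1 → ok
  r2: data parity 1, sent rp 0 → mismatch
  r3: data parity 0, sent rp 0 → ok
  r4: data parity 0, sent rp 0 → ok
Recompute each column's even parity and compare to cp:
  c0: data parity 0, sent cp 0 → ok
  c1: data parity 1, sent cp 1 → ok
  c2: data parity 0, sent cp 1 → mismatch
  c3: data parity 1, sent cp 1 → ok
Exactly one row (r2) and one column (c2) fail → the flipped bit is at their intersection.

row 2, column 2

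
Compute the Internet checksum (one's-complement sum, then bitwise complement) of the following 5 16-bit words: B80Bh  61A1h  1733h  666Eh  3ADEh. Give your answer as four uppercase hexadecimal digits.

One's-complement addition (fold any carry out of bit 15 back into bit 0):
  0xB80B + 0x61A1 = 0x119AC → wrap carry → 0x19AD
  0x19AD + 0x1733 = 0x030E0
  0x30E0 + 0x666E = 0x0974E
  0x974E + 0x3ADE = 0x0D22C
One's-complement sum = 0xD22C.
Checksum = ~0xD22C & 0xFFFF = 0x2DD3.

2DD3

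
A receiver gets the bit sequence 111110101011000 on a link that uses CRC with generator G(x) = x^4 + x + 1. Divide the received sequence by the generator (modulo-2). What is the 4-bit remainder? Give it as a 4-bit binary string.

0000

Modulo-2 division of 111110101011000 by 10011:
  pos 0: 11111 XOR 10011 = 01100
  pos 1: 11000 XOR 10011 = 01011
  pos 2: 10111 XOR 10011 = 00100
  pos 4: 10001 XOR 10011 = 00010
  pos 7: 10011 XOR 10011 = 00000
Remainder = 0000 (zero — the frame passes the CRC check).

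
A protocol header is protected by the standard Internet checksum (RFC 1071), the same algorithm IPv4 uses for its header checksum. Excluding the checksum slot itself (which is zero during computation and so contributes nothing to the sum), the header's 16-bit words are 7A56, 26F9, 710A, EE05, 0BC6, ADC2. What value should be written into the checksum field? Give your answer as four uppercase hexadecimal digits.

4617

One's-complement addition (fold any carry out of bit 15 back into bit 0):
  0x7A56 + 0x26F9 = 0x0A14F
  0xA14F + 0x710A = 0x11259 → wrap carry → 0x125A
  0x125A + 0xEE05 = 0x1005F → wrap carry → 0x0060
  0x0060 + 0x0BC6 = 0x00C26
  0x0C26 + 0xADC2 = 0x0B9E8
One's-complement sum = 0xB9E8.
Checksum = ~0xB9E8 & 0xFFFF = 0x4617.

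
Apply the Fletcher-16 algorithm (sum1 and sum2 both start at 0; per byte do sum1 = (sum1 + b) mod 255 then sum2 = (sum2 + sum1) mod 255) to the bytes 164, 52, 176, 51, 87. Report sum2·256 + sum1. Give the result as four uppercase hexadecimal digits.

Running sums (mod 255):
  after byte 0 (164): sum1=164, sum2=164
  after byte 1 (52): sum1=216, sum2=125
  after byte 2 (176): sum1=137, sum2=7
  after byte 3 (51): sum1=188, sum2=195
  after byte 4 (87): sum1=20, sum2=215
Checksum = sum2·256 + sum1 = 215·256 + 20 = 55060 = 0xD714.

D714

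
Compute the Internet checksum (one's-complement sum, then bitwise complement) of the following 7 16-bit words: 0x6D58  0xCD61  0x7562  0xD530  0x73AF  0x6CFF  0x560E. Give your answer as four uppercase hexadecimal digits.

One's-complement addition (fold any carry out of bit 15 back into bit 0):
  0x6D58 + 0xCD61 = 0x13AB9 → wrap carry → 0x3ABA
  0x3ABA + 0x7562 = 0x0B01C
  0xB01C + 0xD530 = 0x1854C → wrap carry → 0x854D
  0x854D + 0x73AF = 0x0F8FC
  0xF8FC + 0x6CFF = 0x165FB → wrap carry → 0x65FC
  0x65FC + 0x560E = 0x0BC0A
One's-complement sum = 0xBC0A.
Checksum = ~0xBC0A & 0xFFFF = 0x43F5.

43F5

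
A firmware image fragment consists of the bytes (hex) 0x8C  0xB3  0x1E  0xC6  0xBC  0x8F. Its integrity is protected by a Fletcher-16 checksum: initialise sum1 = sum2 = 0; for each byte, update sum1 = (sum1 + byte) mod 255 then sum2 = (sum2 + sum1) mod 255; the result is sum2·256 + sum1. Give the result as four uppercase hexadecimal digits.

Running sums (mod 255):
  after byte 0 (0x8C): sum1=140, sum2=140
  after byte 1 (0xB3): sum1=64, sum2=204
  after byte 2 (0x1E): sum1=94, sum2=43
  after byte 3 (0xC6): sum1=37, sum2=80
  after byte 4 (0xBC): sum1=225, sum2=50
  after byte 5 (0x8F): sum1=113, sum2=163
Checksum = sum2·256 + sum1 = 163·256 + 113 = 41841 = 0xA371.

A371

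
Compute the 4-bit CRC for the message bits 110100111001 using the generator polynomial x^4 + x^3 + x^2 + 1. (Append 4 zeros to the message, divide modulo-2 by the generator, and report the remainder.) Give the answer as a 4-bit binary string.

Append 4 zeros: 1101001110010000. Divide by 11101 (XOR where the leading bit is 1):
  pos 0: 11010 XOR 11101 = 00111
  pos 2: 11101 XOR 11101 = 00000
  pos 7: 11001 XOR 11101 = 00100
  pos 9: 10000 XOR 11101 = 01101
  pos 10: 11010 XOR 11101 = 00111
Remainder (last 4 bits) = 1110. This is the CRC / FCS.

1110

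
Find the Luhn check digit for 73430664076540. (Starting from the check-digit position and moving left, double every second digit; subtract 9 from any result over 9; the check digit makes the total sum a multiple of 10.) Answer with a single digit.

4

Partial digits right→left: 0 4 5 6 7 0 4 6 6 0 3 4 3 7
Double every second digit counting from the check-digit position (so the 1st, 3rd, 5th, ... of the partial from the right).
  doubled (with −9 where >9): 0 1 5 8 3 6 6 → sum 29
  kept as-is: 4 6 0 6 0 4 7 → sum 27
Total = 29 + 27 = 56.
Check digit = (10 − (56 mod 10)) mod 10 = 4.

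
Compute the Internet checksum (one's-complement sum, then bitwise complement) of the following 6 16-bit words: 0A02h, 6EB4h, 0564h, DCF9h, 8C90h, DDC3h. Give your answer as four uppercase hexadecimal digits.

One's-complement addition (fold any carry out of bit 15 back into bit 0):
  0x0A02 + 0x6EB4 = 0x078B6
  0x78B6 + 0x0564 = 0x07E1A
  0x7E1A + 0xDCF9 = 0x15B13 → wrap carry → 0x5B14
  0x5B14 + 0x8C90 = 0x0E7A4
  0xE7A4 + 0xDDC3 = 0x1C567 → wrap carry → 0xC568
One's-complement sum = 0xC568.
Checksum = ~0xC568 & 0xFFFF = 0x3A97.

3A97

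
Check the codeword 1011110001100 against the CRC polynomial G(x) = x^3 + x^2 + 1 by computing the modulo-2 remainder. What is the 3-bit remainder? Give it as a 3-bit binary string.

000

Modulo-2 division of 1011110001100 by 1101:
  pos 0: 1011 XOR 1101 = 0110
  pos 1: 1101 XOR 1101 = 0000
  pos 5: 1000 XOR 1101 = 0101
  pos 6: 1011 XOR 1101 = 0110
  pos 7: 1101 XOR 1101 = 0000
Remainder = 000 (zero — the frame passes the CRC check).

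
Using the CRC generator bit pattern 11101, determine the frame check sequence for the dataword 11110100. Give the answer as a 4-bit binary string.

Append 4 zeros: 111101000000. Divide by 11101 (XOR where the leading bit is 1):
  pos 0: 11110 XOR 11101 = 00011
  pos 3: 11100 XOR 11101 = 00001
  pos 7: 10000 XOR 11101 = 01101
Remainder (last 4 bits) = 1101. This is the CRC / FCS.

1101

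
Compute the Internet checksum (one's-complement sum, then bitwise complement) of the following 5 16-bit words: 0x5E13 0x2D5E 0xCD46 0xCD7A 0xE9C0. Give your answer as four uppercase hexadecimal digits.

One's-complement addition (fold any carry out of bit 15 back into bit 0):
  0x5E13 + 0x2D5E = 0x08B71
  0x8B71 + 0xCD46 = 0x158B7 → wrap carry → 0x58B8
  0x58B8 + 0xCD7A = 0x12632 → wrap carry → 0x2633
  0x2633 + 0xE9C0 = 0x10FF3 → wrap carry → 0x0FF4
One's-complement sum = 0x0FF4.
Checksum = ~0x0FF4 & 0xFFFF = 0xF00B.

F00B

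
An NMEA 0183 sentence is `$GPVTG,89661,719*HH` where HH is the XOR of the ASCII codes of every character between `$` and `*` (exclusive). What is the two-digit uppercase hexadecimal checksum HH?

5D

XOR the ASCII codes of the payload characters:
  'G' = 0x47 → acc = 0x47
  'P' = 0x50 → acc = 0x17
  'V' = 0x56 → acc = 0x41
  'T' = 0x54 → acc = 0x15
  'G' = 0x47 → acc = 0x52
  ',' = 0x2C → acc = 0x7E
  '8' = 0x38 → acc = 0x46
  '9' = 0x39 → acc = 0x7F
  '6' = 0x36 → acc = 0x49
  '6' = 0x36 → acc = 0x7F
  '1' = 0x31 → acc = 0x4E
  ',' = 0x2C → acc = 0x62
  '7' = 0x37 → acc = 0x55
  '1' = 0x31 → acc = 0x64
  '9' = 0x39 → acc = 0x5D
Checksum = 0x5D.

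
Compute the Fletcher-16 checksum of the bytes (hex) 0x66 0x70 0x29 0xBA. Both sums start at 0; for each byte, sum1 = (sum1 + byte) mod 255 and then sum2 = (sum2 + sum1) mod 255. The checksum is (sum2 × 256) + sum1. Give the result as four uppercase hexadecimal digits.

F7BA

Running sums (mod 255):
  after byte 0 (0x66): sum1=102, sum2=102
  after byte 1 (0x70): sum1=214, sum2=61
  after byte 2 (0x29): sum1=0, sum2=61
  after byte 3 (0xBA): sum1=186, sum2=247
Checksum = sum2·256 + sum1 = 247·256 + 186 = 63418 = 0xF7BA.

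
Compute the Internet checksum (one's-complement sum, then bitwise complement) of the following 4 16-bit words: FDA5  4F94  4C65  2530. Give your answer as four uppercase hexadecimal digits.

One's-complement addition (fold any carry out of bit 15 back into bit 0):
  0xFDA5 + 0x4F94 = 0x14D39 → wrap carry → 0x4D3A
  0x4D3A + 0x4C65 = 0x0999F
  0x999F + 0x2530 = 0x0BECF
One's-complement sum = 0xBECF.
Checksum = ~0xBECF & 0xFFFF = 0x4130.

4130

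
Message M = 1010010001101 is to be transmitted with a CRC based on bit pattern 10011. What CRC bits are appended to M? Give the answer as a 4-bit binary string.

0001

Append 4 zeros: 10100100011010000. Divide by 10011 (XOR where the leading bit is 1):
  pos 0: 10100 XOR 10011 = 00111
  pos 2: 11110 XOR 10011 = 01101
  pos 3: 11010 XOR 10011 = 01001
  pos 4: 10010 XOR 10011 = 00001
  pos 8: 11101 XOR 10011 = 01110
  pos 9: 11100 XOR 10011 = 01111
  pos 10: 11110 XOR 10011 = 01101
  pos 11: 11010 XOR 10011 = 01001
  pos 12: 10010 XOR 10011 = 00001
Remainder (last 4 bits) = 0001. This is the CRC / FCS.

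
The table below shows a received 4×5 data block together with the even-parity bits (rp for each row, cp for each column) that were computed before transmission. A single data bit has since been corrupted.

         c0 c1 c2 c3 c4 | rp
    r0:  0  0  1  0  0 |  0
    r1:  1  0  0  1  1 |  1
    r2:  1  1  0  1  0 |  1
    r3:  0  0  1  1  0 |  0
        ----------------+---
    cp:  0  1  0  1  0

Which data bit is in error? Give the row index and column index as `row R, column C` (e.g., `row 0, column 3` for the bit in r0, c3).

Recompute each row's even parity and compare to rp:
  r0: data parity 1, sent rp 0 → mismatch
  r1: data parity 1, sent rp 1 → ok
  r2: data parity 1, sent rp 1 → ok
  r3: data parity 0, sent rp 0 → ok
Recompute each column's even parity and compare to cp:
  c0: data parity 0, sent cp 0 → ok
  c1: data parity 1, sent cp 1 → ok
  c2: data parity 0, sent cp 0 → ok
  c3: data parity 1, sent cp 1 → ok
  c4: data parity 1, sent cp 0 → mismatch
Exactly one row (r0) and one column (c4) fail → the flipped bit is at their intersection.

row 0, column 4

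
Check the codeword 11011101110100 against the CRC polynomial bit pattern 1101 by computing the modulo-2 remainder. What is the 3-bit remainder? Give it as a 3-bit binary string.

Modulo-2 division of 11011101110100 by 1101:
  pos 0: 1101 XOR 1101 = 0000
  pos 4: 1101 XOR 1101 = 0000
  pos 8: 1101 XOR 1101 = 0000
Remainder = 000 (zero — the frame passes the CRC check).

000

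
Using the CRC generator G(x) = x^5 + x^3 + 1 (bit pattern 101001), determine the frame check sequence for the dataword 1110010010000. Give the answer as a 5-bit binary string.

10001

Append 5 zeros: 111001001000000000. Divide by 101001 (XOR where the leading bit is 1):
  pos 0: 111001 XOR 101001 = 010000
  pos 1: 100000 XOR 101001 = 001001
  pos 3: 100101 XOR 101001 = 001100
  pos 5: 110000 XOR 101001 = 011001
  pos 6: 110010 XOR 101001 = 011011
  pos 7: 110110 XOR 101001 = 011111
  pos 8: 111110 XOR 101001 = 010111
  pos 9: 101110 XOR 101001 = 000111
  pos 12: 111000 XOR 101001 = 010001
Remainder (last 5 bits) = 10001. This is the CRC / FCS.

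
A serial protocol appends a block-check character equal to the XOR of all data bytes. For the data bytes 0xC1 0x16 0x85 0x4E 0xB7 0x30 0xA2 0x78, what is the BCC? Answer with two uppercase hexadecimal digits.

41

XOR the bytes together:
  start with 0xC1
  0xC1 ⊕ 0x16 = 0xD7
  0xD7 ⊕ 0x85 = 0x52
  0x52 ⊕ 0x4E = 0x1C
  0x1C ⊕ 0xB7 = 0xAB
  0xAB ⊕ 0x30 = 0x9B
  0x9B ⊕ 0xA2 = 0x39
  0x39 ⊕ 0x78 = 0x41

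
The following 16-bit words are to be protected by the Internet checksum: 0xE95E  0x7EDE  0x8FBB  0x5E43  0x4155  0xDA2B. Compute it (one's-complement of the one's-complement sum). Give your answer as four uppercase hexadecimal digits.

8E42

One's-complement addition (fold any carry out of bit 15 back into bit 0):
  0xE95E + 0x7EDE = 0x1683C → wrap carry → 0x683D
  0x683D + 0x8FBB = 0x0F7F8
  0xF7F8 + 0x5E43 = 0x1563B → wrap carry → 0x563C
  0x563C + 0x4155 = 0x09791
  0x9791 + 0xDA2B = 0x171BC → wrap carry → 0x71BD
One's-complement sum = 0x71BD.
Checksum = ~0x71BD & 0xFFFF = 0x8E42.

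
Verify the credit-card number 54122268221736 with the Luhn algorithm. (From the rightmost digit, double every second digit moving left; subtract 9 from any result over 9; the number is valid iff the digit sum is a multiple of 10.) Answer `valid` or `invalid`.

invalid

From the right, keep odd positions and double even positions (subtract 9 from any doubled value over 9):
  doubled (positions 2,4,...): 6 2 4 3 4 2 1 → sum 22
  kept (positions 1,3,...): 6 7 2 8 2 2 4 → sum 31
Total = 53.
53 mod 10 = 3, so the number is invalid.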